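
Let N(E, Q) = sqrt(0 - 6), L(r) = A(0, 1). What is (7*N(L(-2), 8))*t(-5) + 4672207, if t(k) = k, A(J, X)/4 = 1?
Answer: 4672207 - 35*I*sqrt(6) ≈ 4.6722e+6 - 85.732*I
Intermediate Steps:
A(J, X) = 4 (A(J, X) = 4*1 = 4)
L(r) = 4
N(E, Q) = I*sqrt(6) (N(E, Q) = sqrt(-6) = I*sqrt(6))
(7*N(L(-2), 8))*t(-5) + 4672207 = (7*(I*sqrt(6)))*(-5) + 4672207 = (7*I*sqrt(6))*(-5) + 4672207 = -35*I*sqrt(6) + 4672207 = 4672207 - 35*I*sqrt(6)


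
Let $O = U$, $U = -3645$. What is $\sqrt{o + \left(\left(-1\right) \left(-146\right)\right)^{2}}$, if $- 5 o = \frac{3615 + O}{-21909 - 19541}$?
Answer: $\frac{\sqrt{366230726413}}{4145} \approx 146.0$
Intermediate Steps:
$O = -3645$
$o = - \frac{3}{20725}$ ($o = - \frac{\left(3615 - 3645\right) \frac{1}{-21909 - 19541}}{5} = - \frac{\left(-30\right) \frac{1}{-41450}}{5} = - \frac{\left(-30\right) \left(- \frac{1}{41450}\right)}{5} = \left(- \frac{1}{5}\right) \frac{3}{4145} = - \frac{3}{20725} \approx -0.00014475$)
$\sqrt{o + \left(\left(-1\right) \left(-146\right)\right)^{2}} = \sqrt{- \frac{3}{20725} + \left(\left(-1\right) \left(-146\right)\right)^{2}} = \sqrt{- \frac{3}{20725} + 146^{2}} = \sqrt{- \frac{3}{20725} + 21316} = \sqrt{\frac{441774097}{20725}} = \frac{\sqrt{366230726413}}{4145}$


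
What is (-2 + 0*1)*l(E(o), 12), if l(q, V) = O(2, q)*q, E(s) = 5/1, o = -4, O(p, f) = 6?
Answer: -60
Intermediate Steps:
E(s) = 5 (E(s) = 5*1 = 5)
l(q, V) = 6*q
(-2 + 0*1)*l(E(o), 12) = (-2 + 0*1)*(6*5) = (-2 + 0)*30 = -2*30 = -60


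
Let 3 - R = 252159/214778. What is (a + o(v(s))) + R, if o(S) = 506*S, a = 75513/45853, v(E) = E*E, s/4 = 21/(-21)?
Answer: 79765354704253/9848215634 ≈ 8099.5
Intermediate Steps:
s = -4 (s = 4*(21/(-21)) = 4*(21*(-1/21)) = 4*(-1) = -4)
v(E) = E**2
a = 75513/45853 (a = 75513*(1/45853) = 75513/45853 ≈ 1.6469)
R = 392175/214778 (R = 3 - 252159/214778 = 392175/214778 ≈ 1.8260)
(a + o(v(s))) + R = (75513/45853 + 506*(-4)**2) + 392175/214778 = (75513/45853 + 506*16) + 392175/214778 = (75513/45853 + 8096) + 392175/214778 = 371301401/45853 + 392175/214778 = 79765354704253/9848215634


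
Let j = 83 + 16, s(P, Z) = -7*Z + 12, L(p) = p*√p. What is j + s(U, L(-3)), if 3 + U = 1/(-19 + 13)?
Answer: 111 + 21*I*√3 ≈ 111.0 + 36.373*I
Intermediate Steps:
L(p) = p^(3/2)
U = -19/6 (U = -3 + 1/(-19 + 13) = -3 + 1/(-6) = -3 - ⅙ = -19/6 ≈ -3.1667)
s(P, Z) = 12 - 7*Z
j = 99
j + s(U, L(-3)) = 99 + (12 - (-21)*I*√3) = 99 + (12 + 21*I*√3) = 111 + 21*I*√3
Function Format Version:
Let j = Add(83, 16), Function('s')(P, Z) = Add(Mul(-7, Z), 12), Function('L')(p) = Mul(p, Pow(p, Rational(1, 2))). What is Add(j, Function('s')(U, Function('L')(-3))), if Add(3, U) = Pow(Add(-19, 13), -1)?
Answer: Add(111, Mul(21, I, Pow(3, Rational(1, 2)))) ≈ Add(111.00, Mul(36.373, I))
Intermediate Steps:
Function('L')(p) = Pow(p, Rational(3, 2))
U = Rational(-19, 6) (U = Add(-3, Pow(Add(-19, 13), -1)) = Add(-3, Pow(-6, -1)) = Add(-3, Rational(-1, 6)) = Rational(-19, 6) ≈ -3.1667)
Function('s')(P, Z) = Add(12, Mul(-7, Z))
j = 99
Add(j, Function('s')(U, Function('L')(-3))) = Add(99, Add(12, Mul(-7, Pow(-3, Rational(3, 2))))) = Add(99, Add(12, Mul(-7, Mul(-3, I, Pow(3, Rational(1, 2)))))) = Add(99, Add(12, Mul(21, I, Pow(3, Rational(1, 2))))) = Add(111, Mul(21, I, Pow(3, Rational(1, 2))))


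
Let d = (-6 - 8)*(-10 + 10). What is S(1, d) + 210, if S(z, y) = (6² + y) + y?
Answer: 246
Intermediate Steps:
d = 0 (d = -14*0 = 0)
S(z, y) = 36 + 2*y (S(z, y) = (36 + y) + y = 36 + 2*y)
S(1, d) + 210 = (36 + 2*0) + 210 = (36 + 0) + 210 = 36 + 210 = 246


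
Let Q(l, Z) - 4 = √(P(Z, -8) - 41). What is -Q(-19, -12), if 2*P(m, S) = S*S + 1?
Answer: -4 - I*√34/2 ≈ -4.0 - 2.9155*I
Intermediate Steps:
P(m, S) = ½ + S²/2 (P(m, S) = (S*S + 1)/2 = (S² + 1)/2 = (1 + S²)/2 = ½ + S²/2)
Q(l, Z) = 4 + I*√34/2 (Q(l, Z) = 4 + √((½ + (½)*(-8)²) - 41) = 4 + √((½ + (½)*64) - 41) = 4 + √((½ + 32) - 41) = 4 + √(65/2 - 41) = 4 + √(-17/2) = 4 + I*√34/2)
-Q(-19, -12) = -(4 + I*√34/2) = -4 - I*√34/2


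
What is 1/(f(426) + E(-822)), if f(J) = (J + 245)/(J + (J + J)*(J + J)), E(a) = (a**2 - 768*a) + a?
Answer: 66030/86245612801 ≈ 7.6560e-7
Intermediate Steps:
E(a) = a**2 - 767*a
f(J) = (245 + J)/(J + 4*J**2) (f(J) = (245 + J)/(J + (2*J)*(2*J)) = (245 + J)/(J + 4*J**2))
1/(f(426) + E(-822)) = 1/((245 + 426)/(426*(1 + 4*426)) - 822*(-767 - 822)) = 1/((1/426)*671/(1 + 1704) - 822*(-1589)) = 1/((1/426)*671/1705 + 1306158) = 1/((1/426)*(1/1705)*671 + 1306158) = 1/(61/66030 + 1306158) = 1/(86245612801/66030) = 66030/86245612801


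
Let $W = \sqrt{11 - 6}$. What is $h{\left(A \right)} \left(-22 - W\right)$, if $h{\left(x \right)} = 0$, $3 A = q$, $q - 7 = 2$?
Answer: $0$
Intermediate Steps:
$q = 9$ ($q = 7 + 2 = 9$)
$A = 3$ ($A = \frac{1}{3} \cdot 9 = 3$)
$W = \sqrt{5} \approx 2.2361$
$h{\left(A \right)} \left(-22 - W\right) = 0 \left(-22 - \sqrt{5}\right) = 0$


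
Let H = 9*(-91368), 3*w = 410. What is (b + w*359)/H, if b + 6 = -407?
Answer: -145951/2466936 ≈ -0.059163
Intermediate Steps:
w = 410/3 (w = (1/3)*410 = 410/3 ≈ 136.67)
b = -413 (b = -6 - 407 = -413)
H = -822312
(b + w*359)/H = (-413 + (410/3)*359)/(-822312) = (-413 + 147190/3)*(-1/822312) = (145951/3)*(-1/822312) = -145951/2466936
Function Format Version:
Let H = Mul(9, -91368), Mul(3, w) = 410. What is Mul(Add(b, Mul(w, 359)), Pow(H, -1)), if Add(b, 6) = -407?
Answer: Rational(-145951, 2466936) ≈ -0.059163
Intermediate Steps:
w = Rational(410, 3) (w = Mul(Rational(1, 3), 410) = Rational(410, 3) ≈ 136.67)
b = -413 (b = Add(-6, -407) = -413)
H = -822312
Mul(Add(b, Mul(w, 359)), Pow(H, -1)) = Mul(Add(-413, Mul(Rational(410, 3), 359)), Pow(-822312, -1)) = Mul(Add(-413, Rational(147190, 3)), Rational(-1, 822312)) = Mul(Rational(145951, 3), Rational(-1, 822312)) = Rational(-145951, 2466936)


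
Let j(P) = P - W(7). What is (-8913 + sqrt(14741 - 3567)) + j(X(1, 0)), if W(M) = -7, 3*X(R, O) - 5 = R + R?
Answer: -26711/3 + sqrt(11174) ≈ -8798.0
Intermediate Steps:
X(R, O) = 5/3 + 2*R/3 (X(R, O) = 5/3 + (R + R)/3 = 5/3 + (2*R)/3 = 5/3 + 2*R/3)
j(P) = 7 + P (j(P) = P - 1*(-7) = P + 7 = 7 + P)
(-8913 + sqrt(14741 - 3567)) + j(X(1, 0)) = (-8913 + sqrt(14741 - 3567)) + (7 + (5/3 + (2/3)*1)) = (-8913 + sqrt(11174)) + (7 + (5/3 + 2/3)) = (-8913 + sqrt(11174)) + (7 + 7/3) = (-8913 + sqrt(11174)) + 28/3 = -26711/3 + sqrt(11174)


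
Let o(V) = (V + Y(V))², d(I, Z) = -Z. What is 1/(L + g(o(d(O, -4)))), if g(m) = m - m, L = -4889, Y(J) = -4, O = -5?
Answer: -1/4889 ≈ -0.00020454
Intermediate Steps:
o(V) = (-4 + V)² (o(V) = (V - 4)² = (-4 + V)²)
g(m) = 0
1/(L + g(o(d(O, -4)))) = 1/(-4889 + 0) = 1/(-4889) = -1/4889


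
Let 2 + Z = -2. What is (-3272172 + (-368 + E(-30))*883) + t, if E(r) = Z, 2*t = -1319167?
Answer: -8520463/2 ≈ -4.2602e+6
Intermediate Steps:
t = -1319167/2 (t = (½)*(-1319167) = -1319167/2 ≈ -6.5958e+5)
Z = -4 (Z = -2 - 2 = -4)
E(r) = -4
(-3272172 + (-368 + E(-30))*883) + t = (-3272172 + (-368 - 4)*883) - 1319167/2 = (-3272172 - 372*883) - 1319167/2 = (-3272172 - 328476) - 1319167/2 = -3600648 - 1319167/2 = -8520463/2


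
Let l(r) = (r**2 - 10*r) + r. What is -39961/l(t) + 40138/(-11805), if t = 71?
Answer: -648427081/51965610 ≈ -12.478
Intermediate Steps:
l(r) = r**2 - 9*r
-39961/l(t) + 40138/(-11805) = -39961*1/(71*(-9 + 71)) + 40138/(-11805) = -39961/(71*62) + 40138*(-1/11805) = -39961/4402 - 40138/11805 = -648427081/51965610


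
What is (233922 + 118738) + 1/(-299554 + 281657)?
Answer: 6311556019/17897 ≈ 3.5266e+5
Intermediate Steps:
(233922 + 118738) + 1/(-299554 + 281657) = 352660 + 1/(-17897) = 352660 - 1/17897 = 6311556019/17897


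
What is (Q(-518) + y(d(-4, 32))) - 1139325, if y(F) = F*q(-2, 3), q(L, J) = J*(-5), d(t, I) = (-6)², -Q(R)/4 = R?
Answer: -1137793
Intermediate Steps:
Q(R) = -4*R
d(t, I) = 36
q(L, J) = -5*J
y(F) = -15*F (y(F) = F*(-5*3) = F*(-15) = -15*F)
(Q(-518) + y(d(-4, 32))) - 1139325 = (-4*(-518) - 15*36) - 1139325 = (2072 - 540) - 1139325 = 1532 - 1139325 = -1137793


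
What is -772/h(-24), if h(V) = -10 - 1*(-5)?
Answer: 772/5 ≈ 154.40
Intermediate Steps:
h(V) = -5 (h(V) = -10 + 5 = -5)
-772/h(-24) = -772/(-5) = -772*(-1/5) = 772/5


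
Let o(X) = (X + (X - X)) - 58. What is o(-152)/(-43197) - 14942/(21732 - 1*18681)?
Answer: -30705184/6275907 ≈ -4.8925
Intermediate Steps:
o(X) = -58 + X (o(X) = (X + 0) - 58 = X - 58 = -58 + X)
o(-152)/(-43197) - 14942/(21732 - 1*18681) = (-58 - 152)/(-43197) - 14942/(21732 - 1*18681) = -210*(-1/43197) - 14942/(21732 - 18681) = 10/2057 - 14942/3051 = -30705184/6275907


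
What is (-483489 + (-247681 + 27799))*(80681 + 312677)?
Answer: -276676609818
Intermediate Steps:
(-483489 + (-247681 + 27799))*(80681 + 312677) = (-483489 - 219882)*393358 = -703371*393358 = -276676609818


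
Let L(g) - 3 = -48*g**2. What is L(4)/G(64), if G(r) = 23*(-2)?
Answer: 765/46 ≈ 16.630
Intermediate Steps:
G(r) = -46
L(g) = 3 - 48*g**2
L(4)/G(64) = (3 - 48*4**2)/(-46) = (3 - 48*16)*(-1/46) = (3 - 768)*(-1/46) = -765*(-1/46) = 765/46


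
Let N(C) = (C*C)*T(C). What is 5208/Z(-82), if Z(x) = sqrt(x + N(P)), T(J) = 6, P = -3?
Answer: -372*I*sqrt(7) ≈ -984.22*I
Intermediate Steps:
N(C) = 6*C**2 (N(C) = (C*C)*6 = C**2*6 = 6*C**2)
Z(x) = sqrt(54 + x) (Z(x) = sqrt(x + 6*(-3)**2) = sqrt(x + 6*9) = sqrt(x + 54) = sqrt(54 + x))
5208/Z(-82) = 5208/(sqrt(54 - 82)) = 5208/(sqrt(-28)) = 5208/((2*I*sqrt(7))) = 5208*(-I*sqrt(7)/14) = -372*I*sqrt(7)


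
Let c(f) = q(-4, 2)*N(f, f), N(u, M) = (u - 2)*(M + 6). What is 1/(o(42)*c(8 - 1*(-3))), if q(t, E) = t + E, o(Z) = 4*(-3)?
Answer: 1/3672 ≈ 0.00027233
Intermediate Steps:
o(Z) = -12
N(u, M) = (-2 + u)*(6 + M)
q(t, E) = E + t
c(f) = 24 - 8*f - 2*f² (c(f) = (2 - 4)*(-12 - 2*f + 6*f + f*f) = -2*(-12 - 2*f + 6*f + f²) = -2*(-12 + f² + 4*f) = 24 - 8*f - 2*f²)
1/(o(42)*c(8 - 1*(-3))) = 1/(-12*(24 - 8*(8 - 1*(-3)) - 2*(8 - 1*(-3))²)) = 1/(-12*(24 - 8*(8 + 3) - 2*(8 + 3)²)) = 1/(-12*(24 - 8*11 - 2*11²)) = 1/(-12*(24 - 88 - 2*121)) = 1/(-12*(24 - 88 - 242)) = 1/(-12*(-306)) = 1/3672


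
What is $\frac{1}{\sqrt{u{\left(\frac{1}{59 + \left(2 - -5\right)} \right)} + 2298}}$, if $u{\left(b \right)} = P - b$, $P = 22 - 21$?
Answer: $\frac{\sqrt{10014378}}{151733} \approx 0.020856$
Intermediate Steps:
$P = 1$
$u{\left(b \right)} = 1 - b$
$\frac{1}{\sqrt{u{\left(\frac{1}{59 + \left(2 - -5\right)} \right)} + 2298}} = \frac{1}{\sqrt{\left(1 - \frac{1}{59 + \left(2 - -5\right)}\right) + 2298}} = \frac{1}{\sqrt{\left(1 - \frac{1}{59 + \left(2 + 5\right)}\right) + 2298}} = \frac{1}{\sqrt{\left(1 - \frac{1}{59 + 7}\right) + 2298}} = \frac{1}{\sqrt{\left(1 - \frac{1}{66}\right) + 2298}} = \frac{1}{\sqrt{\frac{65}{66} + 2298}} = \frac{1}{\sqrt{\frac{151733}{66}}} = \frac{1}{\frac{1}{66} \sqrt{10014378}} = \frac{\sqrt{10014378}}{151733}$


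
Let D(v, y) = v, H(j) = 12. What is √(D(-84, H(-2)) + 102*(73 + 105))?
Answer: 6*√502 ≈ 134.43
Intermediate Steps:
√(D(-84, H(-2)) + 102*(73 + 105)) = √(-84 + 102*(73 + 105)) = √(-84 + 102*178) = √(-84 + 18156) = √18072 = 6*√502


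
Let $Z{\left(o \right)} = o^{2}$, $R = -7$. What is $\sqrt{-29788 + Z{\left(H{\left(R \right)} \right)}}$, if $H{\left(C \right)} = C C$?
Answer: $3 i \sqrt{3043} \approx 165.49 i$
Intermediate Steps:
$H{\left(C \right)} = C^{2}$
$\sqrt{-29788 + Z{\left(H{\left(R \right)} \right)}} = \sqrt{-29788 + \left(\left(-7\right)^{2}\right)^{2}} = \sqrt{-29788 + 49^{2}} = \sqrt{-29788 + 2401} = \sqrt{-27387} = 3 i \sqrt{3043}$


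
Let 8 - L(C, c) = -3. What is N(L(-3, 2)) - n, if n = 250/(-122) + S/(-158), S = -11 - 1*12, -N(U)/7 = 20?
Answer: -1330973/9638 ≈ -138.10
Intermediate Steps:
L(C, c) = 11 (L(C, c) = 8 - 1*(-3) = 8 + 3 = 11)
N(U) = -140 (N(U) = -7*20 = -140)
S = -23 (S = -11 - 12 = -23)
n = -18347/9638 (n = 250/(-122) - 23/(-158) = 250*(-1/122) - 23*(-1/158) = -125/61 + 23/158 = -18347/9638 ≈ -1.9036)
N(L(-3, 2)) - n = -140 - 1*(-18347/9638) = -140 + 18347/9638 = -1330973/9638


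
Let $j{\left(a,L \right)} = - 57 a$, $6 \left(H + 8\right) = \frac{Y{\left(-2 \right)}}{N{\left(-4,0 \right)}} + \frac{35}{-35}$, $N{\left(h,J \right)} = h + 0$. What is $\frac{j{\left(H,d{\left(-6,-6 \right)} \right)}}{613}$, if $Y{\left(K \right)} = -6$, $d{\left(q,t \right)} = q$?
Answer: $\frac{1805}{2452} \approx 0.73613$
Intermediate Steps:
$N{\left(h,J \right)} = h$
$H = - \frac{95}{12}$ ($H = -8 + \frac{- \frac{6}{-4} + \frac{35}{-35}}{6} = -8 + \frac{\left(-6\right) \left(- \frac{1}{4}\right) + 35 \left(- \frac{1}{35}\right)}{6} = -8 + \frac{\frac{3}{2} - 1}{6} = -8 + \frac{1}{6} \cdot \frac{1}{2} = -8 + \frac{1}{12} = - \frac{95}{12} \approx -7.9167$)
$\frac{j{\left(H,d{\left(-6,-6 \right)} \right)}}{613} = \frac{\left(-57\right) \left(- \frac{95}{12}\right)}{613} = \frac{1805}{4} \cdot \frac{1}{613} = \frac{1805}{2452}$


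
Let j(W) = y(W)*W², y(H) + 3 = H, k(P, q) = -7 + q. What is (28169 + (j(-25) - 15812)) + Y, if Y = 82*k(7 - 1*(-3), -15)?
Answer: -6947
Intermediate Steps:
y(H) = -3 + H
j(W) = W²*(-3 + W) (j(W) = (-3 + W)*W² = W²*(-3 + W))
Y = -1804 (Y = 82*(-7 - 15) = 82*(-22) = -1804)
(28169 + (j(-25) - 15812)) + Y = (28169 + ((-25)²*(-3 - 25) - 15812)) - 1804 = (28169 + (625*(-28) - 15812)) - 1804 = (28169 + (-17500 - 15812)) - 1804 = (28169 - 33312) - 1804 = -5143 - 1804 = -6947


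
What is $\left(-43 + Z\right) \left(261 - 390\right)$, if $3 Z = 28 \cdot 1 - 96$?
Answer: $8471$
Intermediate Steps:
$Z = - \frac{68}{3}$ ($Z = \frac{28 \cdot 1 - 96}{3} = \frac{28 - 96}{3} = \frac{1}{3} \left(-68\right) = - \frac{68}{3} \approx -22.667$)
$\left(-43 + Z\right) \left(261 - 390\right) = \left(-43 - \frac{68}{3}\right) \left(261 - 390\right) = \left(- \frac{197}{3}\right) \left(-129\right) = 8471$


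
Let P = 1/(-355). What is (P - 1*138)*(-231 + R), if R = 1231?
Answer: -9798200/71 ≈ -1.3800e+5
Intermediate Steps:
P = -1/355 ≈ -0.0028169
(P - 1*138)*(-231 + R) = (-1/355 - 1*138)*(-231 + 1231) = (-1/355 - 138)*1000 = -48991/355*1000 = -9798200/71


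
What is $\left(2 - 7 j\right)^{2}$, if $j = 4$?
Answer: $676$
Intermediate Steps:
$\left(2 - 7 j\right)^{2} = \left(2 - 28\right)^{2} = \left(-26\right)^{2} = 676$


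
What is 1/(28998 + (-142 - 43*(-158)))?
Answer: 1/35650 ≈ 2.8051e-5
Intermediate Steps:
1/(28998 + (-142 - 43*(-158))) = 1/(28998 + (-142 + 6794)) = 1/(28998 + 6652) = 1/35650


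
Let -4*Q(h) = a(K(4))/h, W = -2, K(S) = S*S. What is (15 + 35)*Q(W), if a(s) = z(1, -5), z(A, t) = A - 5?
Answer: -25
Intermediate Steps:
z(A, t) = -5 + A
K(S) = S²
a(s) = -4 (a(s) = -5 + 1 = -4)
Q(h) = 1/h (Q(h) = -(-1)/h = 1/h)
(15 + 35)*Q(W) = (15 + 35)/(-2) = 50*(-½) = -25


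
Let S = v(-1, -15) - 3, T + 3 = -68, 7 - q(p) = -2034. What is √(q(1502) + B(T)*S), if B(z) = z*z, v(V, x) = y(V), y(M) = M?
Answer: I*√18123 ≈ 134.62*I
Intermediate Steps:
v(V, x) = V
q(p) = 2041 (q(p) = 7 - 1*(-2034) = 7 + 2034 = 2041)
T = -71 (T = -3 - 68 = -71)
B(z) = z²
S = -4 (S = -1 - 3 = -4)
√(q(1502) + B(T)*S) = √(2041 + (-71)²*(-4)) = √(2041 + 5041*(-4)) = √(2041 - 20164) = √(-18123) = I*√18123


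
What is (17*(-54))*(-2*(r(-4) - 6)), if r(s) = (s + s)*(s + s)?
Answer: 106488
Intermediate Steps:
r(s) = 4*s**2 (r(s) = (2*s)*(2*s) = 4*s**2)
(17*(-54))*(-2*(r(-4) - 6)) = (17*(-54))*(-2*(4*(-4)**2 - 6)) = -(-1836)*(4*16 - 6) = -(-1836)*(64 - 6) = -(-1836)*58 = -918*(-116) = 106488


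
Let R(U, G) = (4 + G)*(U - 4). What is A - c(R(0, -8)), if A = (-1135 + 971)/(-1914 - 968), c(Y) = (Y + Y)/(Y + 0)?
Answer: -2800/1441 ≈ -1.9431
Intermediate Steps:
R(U, G) = (-4 + U)*(4 + G) (R(U, G) = (4 + G)*(-4 + U) = (-4 + U)*(4 + G))
c(Y) = 2 (c(Y) = (2*Y)/Y = 2)
A = 82/1441 (A = -164/(-2882) = -164*(-1/2882) = 82/1441 ≈ 0.056905)
A - c(R(0, -8)) = 82/1441 - 1*2 = 82/1441 - 2 = -2800/1441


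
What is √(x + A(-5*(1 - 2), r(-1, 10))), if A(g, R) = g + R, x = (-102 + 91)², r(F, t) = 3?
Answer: √129 ≈ 11.358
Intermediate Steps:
x = 121 (x = (-11)² = 121)
A(g, R) = R + g
√(x + A(-5*(1 - 2), r(-1, 10))) = √(121 + (3 - 5*(1 - 2))) = √(121 + (3 - 5*(-1))) = √(121 + (3 + 5)) = √(121 + 8) = √129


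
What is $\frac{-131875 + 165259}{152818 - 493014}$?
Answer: $- \frac{8346}{85049} \approx -0.098132$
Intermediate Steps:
$\frac{-131875 + 165259}{152818 - 493014} = \frac{33384}{-340196} = 33384 \left(- \frac{1}{340196}\right) = - \frac{8346}{85049}$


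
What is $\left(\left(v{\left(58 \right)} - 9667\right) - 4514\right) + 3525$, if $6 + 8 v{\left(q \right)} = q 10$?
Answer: $- \frac{42337}{4} \approx -10584.0$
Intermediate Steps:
$v{\left(q \right)} = - \frac{3}{4} + \frac{5 q}{4}$ ($v{\left(q \right)} = - \frac{3}{4} + \frac{q 10}{8} = - \frac{3}{4} + \frac{10 q}{8} = - \frac{3}{4} + \frac{5 q}{4}$)
$\left(\left(v{\left(58 \right)} - 9667\right) - 4514\right) + 3525 = \left(\left(\left(- \frac{3}{4} + \frac{5}{4} \cdot 58\right) - 9667\right) - 4514\right) + 3525 = \left(\left(\left(- \frac{3}{4} + \frac{145}{2}\right) - 9667\right) - 4514\right) + 3525 = \left(\left(\frac{287}{4} - 9667\right) - 4514\right) + 3525 = \left(- \frac{38381}{4} - 4514\right) + 3525 = - \frac{56437}{4} + 3525 = - \frac{42337}{4}$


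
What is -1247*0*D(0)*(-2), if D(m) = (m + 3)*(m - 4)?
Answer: 0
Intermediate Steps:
D(m) = (-4 + m)*(3 + m) (D(m) = (3 + m)*(-4 + m) = (-4 + m)*(3 + m))
-1247*0*D(0)*(-2) = -1247*0*(-12 + 0² - 1*0)*(-2) = -1247*0*(-12 + 0 + 0)*(-2) = -1247*0*(-12)*(-2) = -0*(-2) = -1247*0 = 0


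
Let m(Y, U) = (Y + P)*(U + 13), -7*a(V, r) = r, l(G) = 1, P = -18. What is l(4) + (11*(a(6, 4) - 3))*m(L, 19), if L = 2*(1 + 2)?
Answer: 105607/7 ≈ 15087.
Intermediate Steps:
a(V, r) = -r/7
L = 6 (L = 2*3 = 6)
m(Y, U) = (-18 + Y)*(13 + U) (m(Y, U) = (Y - 18)*(U + 13) = (-18 + Y)*(13 + U))
l(4) + (11*(a(6, 4) - 3))*m(L, 19) = 1 + (11*(-⅐*4 - 3))*(-234 - 18*19 + 13*6 + 19*6) = 1 + (11*(-4/7 - 3))*(-234 - 342 + 78 + 114) = 1 + (11*(-25/7))*(-384) = 1 - 275/7*(-384) = 1 + 105600/7 = 105607/7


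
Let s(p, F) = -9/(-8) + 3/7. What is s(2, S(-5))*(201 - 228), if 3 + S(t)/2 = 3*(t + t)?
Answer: -2349/56 ≈ -41.946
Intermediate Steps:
S(t) = -6 + 12*t (S(t) = -6 + 2*(3*(t + t)) = -6 + 2*(3*(2*t)) = -6 + 2*(6*t) = -6 + 12*t)
s(p, F) = 87/56 (s(p, F) = -9*(-1/8) + 3*(1/7) = 9/8 + 3/7 = 87/56)
s(2, S(-5))*(201 - 228) = 87*(201 - 228)/56 = (87/56)*(-27) = -2349/56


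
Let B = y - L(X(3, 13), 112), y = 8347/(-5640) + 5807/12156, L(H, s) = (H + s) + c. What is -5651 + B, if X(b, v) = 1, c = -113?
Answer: -32291697541/5713320 ≈ -5652.0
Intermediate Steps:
L(H, s) = -113 + H + s (L(H, s) = (H + s) - 113 = -113 + H + s)
y = -5726221/5713320 (y = 8347*(-1/5640) + 5807*(1/12156) = -8347/5640 + 5807/12156 = -5726221/5713320 ≈ -1.0023)
B = -5726221/5713320 (B = -5726221/5713320 - (-113 + 1 + 112) = -5726221/5713320 - 1*0 = -5726221/5713320 + 0 = -5726221/5713320 ≈ -1.0023)
-5651 + B = -5651 - 5726221/5713320 = -32291697541/5713320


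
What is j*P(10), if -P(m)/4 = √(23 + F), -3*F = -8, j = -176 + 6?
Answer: 680*√231/3 ≈ 3445.0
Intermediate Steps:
j = -170
F = 8/3 (F = -⅓*(-8) = 8/3 ≈ 2.6667)
P(m) = -4*√231/3 (P(m) = -4*√(23 + 8/3) = -4*√231/3)
j*P(10) = -(-680)*√231/3 = 680*√231/3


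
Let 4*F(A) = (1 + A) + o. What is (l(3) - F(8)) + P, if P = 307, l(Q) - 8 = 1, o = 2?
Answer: 1253/4 ≈ 313.25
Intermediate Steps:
F(A) = 3/4 + A/4 (F(A) = ((1 + A) + 2)/4 = (3 + A)/4 = 3/4 + A/4)
l(Q) = 9 (l(Q) = 8 + 1 = 9)
(l(3) - F(8)) + P = (9 - (3/4 + (1/4)*8)) + 307 = (9 - (3/4 + 2)) + 307 = (9 - 1*11/4) + 307 = (9 - 11/4) + 307 = 25/4 + 307 = 1253/4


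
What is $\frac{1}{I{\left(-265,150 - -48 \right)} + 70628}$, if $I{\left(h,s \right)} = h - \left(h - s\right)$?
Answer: $\frac{1}{70826} \approx 1.4119 \cdot 10^{-5}$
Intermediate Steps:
$I{\left(h,s \right)} = s$
$\frac{1}{I{\left(-265,150 - -48 \right)} + 70628} = \frac{1}{\left(150 - -48\right) + 70628} = \frac{1}{\left(150 + 48\right) + 70628} = \frac{1}{198 + 70628} = \frac{1}{70826}$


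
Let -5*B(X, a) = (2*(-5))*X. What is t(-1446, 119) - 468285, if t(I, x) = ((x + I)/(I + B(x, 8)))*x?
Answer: -565530367/1208 ≈ -4.6815e+5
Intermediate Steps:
B(X, a) = 2*X (B(X, a) = -2*(-5)*X/5 = -(-2)*X = 2*X)
t(I, x) = x*(I + x)/(I + 2*x) (t(I, x) = ((x + I)/(I + 2*x))*x = ((I + x)/(I + 2*x))*x = x*(I + x)/(I + 2*x))
t(-1446, 119) - 468285 = 119*(-1446 + 119)/(-1446 + 2*119) - 468285 = 119*(-1327)/(-1446 + 238) - 468285 = 119*(-1327)/(-1208) - 468285 = 119*(-1/1208)*(-1327) - 468285 = 157913/1208 - 468285 = -565530367/1208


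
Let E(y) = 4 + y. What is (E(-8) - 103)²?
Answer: 11449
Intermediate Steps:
(E(-8) - 103)² = ((4 - 8) - 103)² = (-4 - 103)² = (-107)² = 11449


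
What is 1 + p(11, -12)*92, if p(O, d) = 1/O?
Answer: 103/11 ≈ 9.3636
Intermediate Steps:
1 + p(11, -12)*92 = 1 + 92/11 = 103/11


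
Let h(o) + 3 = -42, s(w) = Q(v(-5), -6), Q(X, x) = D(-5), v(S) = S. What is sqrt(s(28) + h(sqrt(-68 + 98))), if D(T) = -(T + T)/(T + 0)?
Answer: I*sqrt(47) ≈ 6.8557*I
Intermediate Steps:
D(T) = -2 (D(T) = -2*T/T = -1*2 = -2)
Q(X, x) = -2
s(w) = -2
h(o) = -45 (h(o) = -3 - 42 = -45)
sqrt(s(28) + h(sqrt(-68 + 98))) = sqrt(-2 - 45) = sqrt(-47) = I*sqrt(47)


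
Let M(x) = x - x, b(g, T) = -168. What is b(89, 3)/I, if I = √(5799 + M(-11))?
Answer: -56*√5799/1933 ≈ -2.2061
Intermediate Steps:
M(x) = 0
I = √5799 (I = √(5799 + 0) = √5799 ≈ 76.151)
b(89, 3)/I = -168*√5799/5799 = -56*√5799/1933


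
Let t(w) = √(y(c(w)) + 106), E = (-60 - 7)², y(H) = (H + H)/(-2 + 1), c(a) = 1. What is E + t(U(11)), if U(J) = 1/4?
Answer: 4489 + 2*√26 ≈ 4499.2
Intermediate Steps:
U(J) = ¼
y(H) = -2*H (y(H) = (2*H)/(-1) = (2*H)*(-1) = -2*H)
E = 4489 (E = (-67)² = 4489)
t(w) = 2*√26 (t(w) = √(-2*1 + 106) = √(-2 + 106) = √104 = 2*√26)
E + t(U(11)) = 4489 + 2*√26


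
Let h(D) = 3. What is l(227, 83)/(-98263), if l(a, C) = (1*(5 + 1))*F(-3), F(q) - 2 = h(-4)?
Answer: -30/98263 ≈ -0.00030530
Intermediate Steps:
F(q) = 5 (F(q) = 2 + 3 = 5)
l(a, C) = 30 (l(a, C) = (1*(5 + 1))*5 = (1*6)*5 = 6*5 = 30)
l(227, 83)/(-98263) = 30/(-98263) = 30*(-1/98263) = -30/98263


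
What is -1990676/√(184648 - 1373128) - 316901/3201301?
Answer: -316901/3201301 + 497669*I*√18570/37140 ≈ -0.098991 + 1826.0*I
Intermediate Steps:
-1990676/√(184648 - 1373128) - 316901/3201301 = -1990676*(-I*√18570/148560) - 316901*1/3201301 = -1990676*(-I*√18570/148560) - 316901/3201301 = -(-497669)*I*√18570/37140 - 316901/3201301 = 497669*I*√18570/37140 - 316901/3201301 = -316901/3201301 + 497669*I*√18570/37140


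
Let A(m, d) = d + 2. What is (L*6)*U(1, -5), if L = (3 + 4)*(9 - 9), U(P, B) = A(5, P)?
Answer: 0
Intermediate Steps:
A(m, d) = 2 + d
U(P, B) = 2 + P
L = 0 (L = 7*0 = 0)
(L*6)*U(1, -5) = (0*6)*(2 + 1) = 0*3 = 0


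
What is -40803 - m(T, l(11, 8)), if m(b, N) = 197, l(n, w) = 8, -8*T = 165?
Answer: -41000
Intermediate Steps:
T = -165/8 (T = -⅛*165 = -165/8 ≈ -20.625)
-40803 - m(T, l(11, 8)) = -40803 - 1*197 = -40803 - 197 = -41000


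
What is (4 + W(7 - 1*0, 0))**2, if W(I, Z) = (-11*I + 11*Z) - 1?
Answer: 5476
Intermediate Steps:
W(I, Z) = -1 - 11*I + 11*Z
(4 + W(7 - 1*0, 0))**2 = (4 + (-1 - 11*(7 - 1*0) + 11*0))**2 = (4 + (-1 - 11*(7 + 0) + 0))**2 = (4 + (-1 - 11*7 + 0))**2 = (4 + (-1 - 77 + 0))**2 = (4 - 78)**2 = (-74)**2 = 5476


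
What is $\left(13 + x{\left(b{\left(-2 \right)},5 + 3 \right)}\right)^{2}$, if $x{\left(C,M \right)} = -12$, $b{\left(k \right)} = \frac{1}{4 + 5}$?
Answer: $1$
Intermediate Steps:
$b{\left(k \right)} = \frac{1}{9}$
$\left(13 + x{\left(b{\left(-2 \right)},5 + 3 \right)}\right)^{2} = \left(13 - 12\right)^{2} = 1^{2} = 1$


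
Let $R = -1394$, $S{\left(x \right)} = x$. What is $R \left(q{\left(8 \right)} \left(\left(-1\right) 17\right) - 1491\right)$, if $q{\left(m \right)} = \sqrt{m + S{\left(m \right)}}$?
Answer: $2173246$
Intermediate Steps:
$q{\left(m \right)} = \sqrt{2} \sqrt{m}$ ($q{\left(m \right)} = \sqrt{m + m} = \sqrt{2 m} = \sqrt{2} \sqrt{m}$)
$R \left(q{\left(8 \right)} \left(\left(-1\right) 17\right) - 1491\right) = - 1394 \left(\sqrt{2} \sqrt{8} \left(\left(-1\right) 17\right) - 1491\right) = - 1394 \left(\sqrt{2} \cdot 2 \sqrt{2} \left(-17\right) - 1491\right) = - 1394 \left(4 \left(-17\right) - 1491\right) = - 1394 \left(-68 - 1491\right) = \left(-1394\right) \left(-1559\right) = 2173246$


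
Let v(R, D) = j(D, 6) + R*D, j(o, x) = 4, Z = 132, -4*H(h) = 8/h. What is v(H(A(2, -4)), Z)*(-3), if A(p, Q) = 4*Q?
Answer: -123/2 ≈ -61.500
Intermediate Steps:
H(h) = -2/h
v(R, D) = 4 + D*R (v(R, D) = 4 + R*D = 4 + D*R)
v(H(A(2, -4)), Z)*(-3) = (4 + 132*(-2/(4*(-4))))*(-3) = (4 + 132*(-2/(-16)))*(-3) = (4 + 132*(-2*(-1/16)))*(-3) = (4 + 132*(⅛))*(-3) = (4 + 33/2)*(-3) = (41/2)*(-3) = -123/2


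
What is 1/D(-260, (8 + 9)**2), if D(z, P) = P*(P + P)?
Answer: 1/167042 ≈ 5.9865e-6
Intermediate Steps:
D(z, P) = 2*P**2 (D(z, P) = P*(2*P) = 2*P**2)
1/D(-260, (8 + 9)**2) = 1/(2*((8 + 9)**2)**2) = 1/(2*(17**2)**2) = 1/(2*289**2) = 1/(2*83521) = 1/167042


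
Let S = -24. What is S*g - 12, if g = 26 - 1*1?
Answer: -612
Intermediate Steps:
g = 25 (g = 26 - 1 = 25)
S*g - 12 = -24*25 - 12 = -600 - 12 = -612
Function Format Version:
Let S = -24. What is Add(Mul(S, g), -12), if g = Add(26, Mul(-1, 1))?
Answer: -612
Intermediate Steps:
g = 25 (g = Add(26, -1) = 25)
Add(Mul(S, g), -12) = Add(Mul(-24, 25), -12) = Add(-600, -12) = -612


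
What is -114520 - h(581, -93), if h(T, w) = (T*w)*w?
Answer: -5139589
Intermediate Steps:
h(T, w) = T*w**2
-114520 - h(581, -93) = -114520 - 581*(-93)**2 = -114520 - 581*8649 = -114520 - 1*5025069 = -114520 - 5025069 = -5139589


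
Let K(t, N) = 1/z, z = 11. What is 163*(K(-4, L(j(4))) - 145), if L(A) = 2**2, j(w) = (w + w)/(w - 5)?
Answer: -259822/11 ≈ -23620.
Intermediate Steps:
j(w) = 2*w/(-5 + w) (j(w) = (2*w)/(-5 + w) = 2*w/(-5 + w))
L(A) = 4
K(t, N) = 1/11
163*(K(-4, L(j(4))) - 145) = 163*(1/11 - 145) = 163*(-1594/11) = -259822/11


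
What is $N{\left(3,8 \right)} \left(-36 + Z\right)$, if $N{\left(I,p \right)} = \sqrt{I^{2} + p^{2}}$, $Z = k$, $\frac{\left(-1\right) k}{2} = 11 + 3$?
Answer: $- 64 \sqrt{73} \approx -546.82$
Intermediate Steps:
$k = -28$ ($k = - 2 \left(11 + 3\right) = \left(-2\right) 14 = -28$)
$Z = -28$
$N{\left(3,8 \right)} \left(-36 + Z\right) = \sqrt{3^{2} + 8^{2}} \left(-36 - 28\right) = \sqrt{9 + 64} \left(-64\right) = \sqrt{73} \left(-64\right) = - 64 \sqrt{73}$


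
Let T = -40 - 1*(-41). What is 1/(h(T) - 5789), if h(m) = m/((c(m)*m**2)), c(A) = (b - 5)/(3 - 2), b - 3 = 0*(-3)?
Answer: -2/11579 ≈ -0.00017273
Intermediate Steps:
b = 3 (b = 3 + 0*(-3) = 3 + 0 = 3)
T = 1 (T = -40 + 41 = 1)
c(A) = -2 (c(A) = (3 - 5)/(3 - 2) = -2/1 = -2*1 = -2)
h(m) = -1/(2*m) (h(m) = m/((-2*m**2)) = m*(-1/(2*m**2)) = -1/(2*m))
1/(h(T) - 5789) = 1/(-1/2/1 - 5789) = 1/(-1/2*1 - 5789) = 1/(-1/2 - 5789) = 1/(-11579/2) = -2/11579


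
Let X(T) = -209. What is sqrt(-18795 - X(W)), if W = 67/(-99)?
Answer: I*sqrt(18586) ≈ 136.33*I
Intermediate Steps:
W = -67/99 (W = 67*(-1/99) = -67/99 ≈ -0.67677)
sqrt(-18795 - X(W)) = sqrt(-18795 - 1*(-209)) = sqrt(-18795 + 209) = sqrt(-18586) = I*sqrt(18586)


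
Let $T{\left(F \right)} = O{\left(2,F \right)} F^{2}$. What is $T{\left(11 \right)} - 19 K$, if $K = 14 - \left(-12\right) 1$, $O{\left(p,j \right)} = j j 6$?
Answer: $87352$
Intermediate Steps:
$O{\left(p,j \right)} = 6 j^{2}$ ($O{\left(p,j \right)} = j^{2} \cdot 6 = 6 j^{2}$)
$K = 26$ ($K = 14 - -12 = 14 + 12 = 26$)
$T{\left(F \right)} = 6 F^{4}$ ($T{\left(F \right)} = 6 F^{2} F^{2} = 6 F^{4}$)
$T{\left(11 \right)} - 19 K = 6 \cdot 11^{4} - 494 = 6 \cdot 14641 - 494 = 87846 - 494 = 87352$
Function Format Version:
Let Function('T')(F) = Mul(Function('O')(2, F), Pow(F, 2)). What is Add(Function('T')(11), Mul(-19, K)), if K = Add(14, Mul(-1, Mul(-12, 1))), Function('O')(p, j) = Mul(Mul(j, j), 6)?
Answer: 87352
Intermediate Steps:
Function('O')(p, j) = Mul(6, Pow(j, 2)) (Function('O')(p, j) = Mul(Pow(j, 2), 6) = Mul(6, Pow(j, 2)))
K = 26 (K = Add(14, Mul(-1, -12)) = Add(14, 12) = 26)
Function('T')(F) = Mul(6, Pow(F, 4)) (Function('T')(F) = Mul(Mul(6, Pow(F, 2)), Pow(F, 2)) = Mul(6, Pow(F, 4)))
Add(Function('T')(11), Mul(-19, K)) = Add(Mul(6, Pow(11, 4)), Mul(-19, 26)) = Add(Mul(6, 14641), -494) = Add(87846, -494) = 87352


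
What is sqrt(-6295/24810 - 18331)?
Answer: I*sqrt(451341937122)/4962 ≈ 135.39*I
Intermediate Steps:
sqrt(-6295/24810 - 18331) = sqrt(-6295*1/24810 - 18331) = sqrt(-1259/4962 - 18331) = sqrt(-90959681/4962) = I*sqrt(451341937122)/4962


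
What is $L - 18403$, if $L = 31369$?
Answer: $12966$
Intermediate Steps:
$L - 18403 = 31369 - 18403 = 12966$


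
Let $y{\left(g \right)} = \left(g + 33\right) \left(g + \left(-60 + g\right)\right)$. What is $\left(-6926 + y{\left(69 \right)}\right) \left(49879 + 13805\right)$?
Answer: $65594520$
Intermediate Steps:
$y{\left(g \right)} = \left(-60 + 2 g\right) \left(33 + g\right)$ ($y{\left(g \right)} = \left(33 + g\right) \left(-60 + 2 g\right) = \left(-60 + 2 g\right) \left(33 + g\right)$)
$\left(-6926 + y{\left(69 \right)}\right) \left(49879 + 13805\right) = \left(-6926 + \left(-1980 + 2 \cdot 69^{2} + 6 \cdot 69\right)\right) \left(49879 + 13805\right) = \left(-6926 + \left(-1980 + 2 \cdot 4761 + 414\right)\right) 63684 = \left(-6926 + \left(-1980 + 9522 + 414\right)\right) 63684 = \left(-6926 + 7956\right) 63684 = 1030 \cdot 63684 = 65594520$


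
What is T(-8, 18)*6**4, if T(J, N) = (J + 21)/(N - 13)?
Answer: 16848/5 ≈ 3369.6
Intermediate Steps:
T(J, N) = (21 + J)/(-13 + N)
T(-8, 18)*6**4 = ((21 - 8)/(-13 + 18))*6**4 = (13/5)*1296 = 16848/5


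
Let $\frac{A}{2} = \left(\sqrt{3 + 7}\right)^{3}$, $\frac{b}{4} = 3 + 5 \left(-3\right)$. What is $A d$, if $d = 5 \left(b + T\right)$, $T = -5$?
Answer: $- 5300 \sqrt{10} \approx -16760.0$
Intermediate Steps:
$b = -48$ ($b = 4 \left(3 + 5 \left(-3\right)\right) = 4 \left(3 - 15\right) = 4 \left(-12\right) = -48$)
$d = -265$ ($d = 5 \left(-48 - 5\right) = 5 \left(-53\right) = -265$)
$A = 20 \sqrt{10}$ ($A = 2 \left(\sqrt{3 + 7}\right)^{3} = 2 \left(\sqrt{10}\right)^{3} = 2 \cdot 10 \sqrt{10} = 20 \sqrt{10} \approx 63.246$)
$A d = 20 \sqrt{10} \left(-265\right) = - 5300 \sqrt{10}$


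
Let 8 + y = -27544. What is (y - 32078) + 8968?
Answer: -50662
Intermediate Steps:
y = -27552 (y = -8 - 27544 = -27552)
(y - 32078) + 8968 = (-27552 - 32078) + 8968 = -59630 + 8968 = -50662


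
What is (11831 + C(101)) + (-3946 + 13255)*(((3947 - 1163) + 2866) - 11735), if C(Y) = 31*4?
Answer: -56633310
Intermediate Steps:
C(Y) = 124
(11831 + C(101)) + (-3946 + 13255)*(((3947 - 1163) + 2866) - 11735) = (11831 + 124) + (-3946 + 13255)*(((3947 - 1163) + 2866) - 11735) = 11955 + 9309*((2784 + 2866) - 11735) = 11955 + 9309*(5650 - 11735) = 11955 + 9309*(-6085) = 11955 - 56645265 = -56633310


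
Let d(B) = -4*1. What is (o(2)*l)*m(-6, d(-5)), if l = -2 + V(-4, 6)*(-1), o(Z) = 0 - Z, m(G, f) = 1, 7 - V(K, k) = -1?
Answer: 20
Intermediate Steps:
d(B) = -4
V(K, k) = 8 (V(K, k) = 7 - 1*(-1) = 7 + 1 = 8)
o(Z) = -Z
l = -10 (l = -2 + 8*(-1) = -2 - 8 = -10)
(o(2)*l)*m(-6, d(-5)) = (-1*2*(-10))*1 = -2*(-10)*1 = 20*1 = 20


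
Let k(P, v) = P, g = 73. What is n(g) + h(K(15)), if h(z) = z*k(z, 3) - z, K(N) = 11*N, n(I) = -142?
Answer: 26918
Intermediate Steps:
h(z) = z**2 - z (h(z) = z*z - z = z**2 - z)
n(g) + h(K(15)) = -142 + (11*15)*(-1 + 11*15) = -142 + 165*(-1 + 165) = -142 + 165*164 = -142 + 27060 = 26918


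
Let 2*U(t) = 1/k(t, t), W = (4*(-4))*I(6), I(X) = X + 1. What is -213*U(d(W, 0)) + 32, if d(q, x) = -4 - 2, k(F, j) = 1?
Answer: -149/2 ≈ -74.500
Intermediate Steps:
I(X) = 1 + X
W = -112 (W = (4*(-4))*(1 + 6) = -16*7 = -112)
d(q, x) = -6
U(t) = ½ (U(t) = (½)/1 = (½)*1 = ½)
-213*U(d(W, 0)) + 32 = -213*½ + 32 = -213/2 + 32 = -149/2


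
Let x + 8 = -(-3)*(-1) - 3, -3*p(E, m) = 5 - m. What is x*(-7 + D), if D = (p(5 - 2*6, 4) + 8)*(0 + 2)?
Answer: -350/3 ≈ -116.67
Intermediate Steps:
p(E, m) = -5/3 + m/3 (p(E, m) = -(5 - m)/3 = -5/3 + m/3)
x = -14 (x = -8 + (-(-3)*(-1) - 3) = -8 + (-3*1 - 3) = -8 + (-3 - 3) = -8 - 6 = -14)
D = 46/3 (D = ((-5/3 + (1/3)*4) + 8)*(0 + 2) = ((-5/3 + 4/3) + 8)*2 = (-1/3 + 8)*2 = (23/3)*2 = 46/3 ≈ 15.333)
x*(-7 + D) = -14*(-7 + 46/3) = -14*25/3 = -350/3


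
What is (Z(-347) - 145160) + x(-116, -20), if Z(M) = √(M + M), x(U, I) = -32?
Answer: -145192 + I*√694 ≈ -1.4519e+5 + 26.344*I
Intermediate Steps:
Z(M) = √2*√M (Z(M) = √(2*M) = √2*√M)
(Z(-347) - 145160) + x(-116, -20) = (√2*√(-347) - 145160) - 32 = (√2*(I*√347) - 145160) - 32 = (I*√694 - 145160) - 32 = (-145160 + I*√694) - 32 = -145192 + I*√694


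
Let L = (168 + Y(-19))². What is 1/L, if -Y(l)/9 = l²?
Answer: 1/9492561 ≈ 1.0535e-7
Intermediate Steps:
Y(l) = -9*l²
L = 9492561 (L = (168 - 9*(-19)²)² = (168 - 9*361)² = (168 - 3249)² = (-3081)² = 9492561)
1/L = 1/9492561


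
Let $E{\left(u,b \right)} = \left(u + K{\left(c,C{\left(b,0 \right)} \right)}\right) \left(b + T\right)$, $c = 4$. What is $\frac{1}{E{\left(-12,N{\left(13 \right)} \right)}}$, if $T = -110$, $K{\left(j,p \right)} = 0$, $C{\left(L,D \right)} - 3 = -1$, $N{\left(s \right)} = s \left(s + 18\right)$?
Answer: $- \frac{1}{3516} \approx -0.00028441$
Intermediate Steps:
$N{\left(s \right)} = s \left(18 + s\right)$
$C{\left(L,D \right)} = 2$ ($C{\left(L,D \right)} = 3 - 1 = 2$)
$E{\left(u,b \right)} = u \left(-110 + b\right)$ ($E{\left(u,b \right)} = \left(u + 0\right) \left(b - 110\right) = u \left(-110 + b\right)$)
$\frac{1}{E{\left(-12,N{\left(13 \right)} \right)}} = \frac{1}{\left(-12\right) \left(-110 + 13 \left(18 + 13\right)\right)} = \frac{1}{\left(-12\right) \left(-110 + 13 \cdot 31\right)} = \frac{1}{\left(-12\right) \left(-110 + 403\right)} = \frac{1}{\left(-12\right) 293} = \frac{1}{-3516} = - \frac{1}{3516}$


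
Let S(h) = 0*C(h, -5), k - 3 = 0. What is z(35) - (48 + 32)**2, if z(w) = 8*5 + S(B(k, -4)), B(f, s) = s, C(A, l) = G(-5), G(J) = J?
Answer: -6360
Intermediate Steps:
k = 3 (k = 3 + 0 = 3)
C(A, l) = -5
S(h) = 0 (S(h) = 0*(-5) = 0)
z(w) = 40 (z(w) = 8*5 + 0 = 40 + 0 = 40)
z(35) - (48 + 32)**2 = 40 - (48 + 32)**2 = 40 - 1*80**2 = 40 - 1*6400 = 40 - 6400 = -6360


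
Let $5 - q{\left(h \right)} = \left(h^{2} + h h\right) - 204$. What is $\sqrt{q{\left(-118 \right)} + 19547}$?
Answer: $34 i \sqrt{7} \approx 89.956 i$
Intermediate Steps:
$q{\left(h \right)} = 209 - 2 h^{2}$ ($q{\left(h \right)} = 5 - \left(\left(h^{2} + h h\right) - 204\right) = 5 - \left(\left(h^{2} + h^{2}\right) - 204\right) = 5 - \left(2 h^{2} - 204\right) = 5 - \left(-204 + 2 h^{2}\right) = 209 - 2 h^{2}$)
$\sqrt{q{\left(-118 \right)} + 19547} = \sqrt{\left(209 - 2 \left(-118\right)^{2}\right) + 19547} = \sqrt{\left(209 - 27848\right) + 19547} = \sqrt{-27639 + 19547} = \sqrt{-8092} = 34 i \sqrt{7}$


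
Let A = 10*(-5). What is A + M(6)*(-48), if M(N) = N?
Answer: -338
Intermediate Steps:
A = -50
A + M(6)*(-48) = -50 + 6*(-48) = -50 - 288 = -338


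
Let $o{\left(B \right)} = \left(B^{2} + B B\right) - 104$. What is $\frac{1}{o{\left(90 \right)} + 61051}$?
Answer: $\frac{1}{77147} \approx 1.2962 \cdot 10^{-5}$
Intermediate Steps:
$o{\left(B \right)} = -104 + 2 B^{2}$ ($o{\left(B \right)} = \left(B^{2} + B^{2}\right) - 104 = 2 B^{2} - 104 = -104 + 2 B^{2}$)
$\frac{1}{o{\left(90 \right)} + 61051} = \frac{1}{\left(-104 + 2 \cdot 90^{2}\right) + 61051} = \frac{1}{\left(-104 + 2 \cdot 8100\right) + 61051} = \frac{1}{\left(-104 + 16200\right) + 61051} = \frac{1}{16096 + 61051} = \frac{1}{77147}$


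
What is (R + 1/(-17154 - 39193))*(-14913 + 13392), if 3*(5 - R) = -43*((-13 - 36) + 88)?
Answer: -48336934347/56347 ≈ -8.5784e+5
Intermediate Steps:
R = 564 (R = 5 - (-43)*((-13 - 36) + 88)/3 = 5 - (-43)*(-49 + 88)/3 = 5 - (-43)*39/3 = 5 - ⅓*(-1677) = 5 + 559 = 564)
(R + 1/(-17154 - 39193))*(-14913 + 13392) = (564 + 1/(-17154 - 39193))*(-14913 + 13392) = (564 + 1/(-56347))*(-1521) = (564 - 1/56347)*(-1521) = (31779707/56347)*(-1521) = -48336934347/56347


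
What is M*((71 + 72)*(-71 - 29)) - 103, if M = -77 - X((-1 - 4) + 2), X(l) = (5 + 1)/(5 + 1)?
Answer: 1115297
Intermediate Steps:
X(l) = 1 (X(l) = 6/6 = 6*(1/6) = 1)
M = -78 (M = -77 - 1*1 = -77 - 1 = -78)
M*((71 + 72)*(-71 - 29)) - 103 = -78*(71 + 72)*(-71 - 29) - 103 = -11154*(-100) - 103 = -78*(-14300) - 103 = 1115400 - 103 = 1115297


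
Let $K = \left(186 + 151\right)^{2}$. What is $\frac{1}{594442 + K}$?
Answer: $\frac{1}{708011} \approx 1.4124 \cdot 10^{-6}$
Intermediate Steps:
$K = 113569$ ($K = 337^{2} = 113569$)
$\frac{1}{594442 + K} = \frac{1}{594442 + 113569} = \frac{1}{708011}$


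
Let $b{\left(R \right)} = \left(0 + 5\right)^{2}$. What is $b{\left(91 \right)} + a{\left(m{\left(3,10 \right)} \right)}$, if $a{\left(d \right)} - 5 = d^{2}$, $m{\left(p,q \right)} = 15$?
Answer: $255$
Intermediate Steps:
$a{\left(d \right)} = 5 + d^{2}$
$b{\left(R \right)} = 25$ ($b{\left(R \right)} = 5^{2} = 25$)
$b{\left(91 \right)} + a{\left(m{\left(3,10 \right)} \right)} = 25 + \left(5 + 15^{2}\right) = 25 + \left(5 + 225\right) = 25 + 230 = 255$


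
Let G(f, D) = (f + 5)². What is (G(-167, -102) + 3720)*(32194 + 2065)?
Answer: 1026536676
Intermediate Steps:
G(f, D) = (5 + f)²
(G(-167, -102) + 3720)*(32194 + 2065) = ((5 - 167)² + 3720)*(32194 + 2065) = ((-162)² + 3720)*34259 = (26244 + 3720)*34259 = 29964*34259 = 1026536676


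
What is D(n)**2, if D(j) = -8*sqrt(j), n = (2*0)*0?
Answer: 0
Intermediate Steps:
n = 0 (n = 0*0 = 0)
D(n)**2 = (-8*sqrt(0))**2 = (-8*0)**2 = 0**2 = 0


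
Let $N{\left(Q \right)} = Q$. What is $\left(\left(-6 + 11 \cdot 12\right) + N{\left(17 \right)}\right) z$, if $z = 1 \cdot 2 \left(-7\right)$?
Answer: $-2002$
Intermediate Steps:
$z = -14$ ($z = 2 \left(-7\right) = -14$)
$\left(\left(-6 + 11 \cdot 12\right) + N{\left(17 \right)}\right) z = \left(\left(-6 + 11 \cdot 12\right) + 17\right) \left(-14\right) = \left(\left(-6 + 132\right) + 17\right) \left(-14\right) = \left(126 + 17\right) \left(-14\right) = 143 \left(-14\right) = -2002$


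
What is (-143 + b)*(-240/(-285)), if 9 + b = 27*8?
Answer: 1024/19 ≈ 53.895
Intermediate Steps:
b = 207 (b = -9 + 27*8 = -9 + 216 = 207)
(-143 + b)*(-240/(-285)) = (-143 + 207)*(-240/(-285)) = 64*(-240*(-1/285)) = 64*(16/19) = 1024/19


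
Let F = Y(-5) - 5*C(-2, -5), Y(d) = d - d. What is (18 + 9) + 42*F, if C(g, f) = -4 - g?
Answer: 447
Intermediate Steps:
Y(d) = 0
F = 10 (F = 0 - 5*(-4 - 1*(-2)) = 0 - 5*(-4 + 2) = 0 - 5*(-2) = 0 + 10 = 10)
(18 + 9) + 42*F = (18 + 9) + 42*10 = 27 + 420 = 447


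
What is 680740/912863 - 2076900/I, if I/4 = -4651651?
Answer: 3640546192915/4246320086813 ≈ 0.85734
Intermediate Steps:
I = -18606604 (I = 4*(-4651651) = -18606604)
680740/912863 - 2076900/I = 680740/912863 - 2076900/(-18606604) = 680740*(1/912863) - 2076900*(-1/18606604) = 680740/912863 + 519225/4651651 = 3640546192915/4246320086813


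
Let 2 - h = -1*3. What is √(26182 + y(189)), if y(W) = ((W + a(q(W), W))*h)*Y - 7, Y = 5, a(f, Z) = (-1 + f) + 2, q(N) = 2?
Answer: 5*√1239 ≈ 176.00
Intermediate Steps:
h = 5 (h = 2 - (-1)*3 = 2 - 1*(-3) = 2 + 3 = 5)
a(f, Z) = 1 + f
y(W) = 68 + 25*W (y(W) = ((W + (1 + 2))*5)*5 - 7 = ((W + 3)*5)*5 - 7 = ((3 + W)*5)*5 - 7 = (15 + 5*W)*5 - 7 = (75 + 25*W) - 7 = 68 + 25*W)
√(26182 + y(189)) = √(26182 + (68 + 25*189)) = √(26182 + (68 + 4725)) = √(26182 + 4793) = √30975 = 5*√1239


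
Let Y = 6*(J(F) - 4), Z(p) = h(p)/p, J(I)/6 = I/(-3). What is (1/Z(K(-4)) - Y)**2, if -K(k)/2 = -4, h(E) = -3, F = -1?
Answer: 784/9 ≈ 87.111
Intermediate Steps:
K(k) = 8 (K(k) = -2*(-4) = 8)
J(I) = -2*I (J(I) = 6*(I/(-3)) = 6*(I*(-1/3)) = 6*(-I/3) = -2*I)
Z(p) = -3/p
Y = -12 (Y = 6*(-2*(-1) - 4) = 6*(2 - 4) = 6*(-2) = -12)
(1/Z(K(-4)) - Y)**2 = (1/(-3/8) - 1*(-12))**2 = (1/(-3*1/8) + 12)**2 = (1/(-3/8) + 12)**2 = (-8/3 + 12)**2 = (28/3)**2 = 784/9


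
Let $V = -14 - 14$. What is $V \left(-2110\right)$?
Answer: $59080$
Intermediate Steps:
$V = -28$
$V \left(-2110\right) = \left(-28\right) \left(-2110\right) = 59080$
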